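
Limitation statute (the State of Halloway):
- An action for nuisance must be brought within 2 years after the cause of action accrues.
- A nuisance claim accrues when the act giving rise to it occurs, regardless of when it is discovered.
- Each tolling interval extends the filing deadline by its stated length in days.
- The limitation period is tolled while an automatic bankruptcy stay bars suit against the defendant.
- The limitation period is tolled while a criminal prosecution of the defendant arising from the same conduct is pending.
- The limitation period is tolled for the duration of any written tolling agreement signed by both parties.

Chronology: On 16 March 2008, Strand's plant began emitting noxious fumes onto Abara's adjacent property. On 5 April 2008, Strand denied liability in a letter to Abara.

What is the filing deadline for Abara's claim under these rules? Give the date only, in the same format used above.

16 March 2010

The claim accrued on 16 March 2008, when the wrongful act occurred.
2 years from 16 March 2008 is 16 March 2010.
Nothing else in the chronology tolls or restarts the period.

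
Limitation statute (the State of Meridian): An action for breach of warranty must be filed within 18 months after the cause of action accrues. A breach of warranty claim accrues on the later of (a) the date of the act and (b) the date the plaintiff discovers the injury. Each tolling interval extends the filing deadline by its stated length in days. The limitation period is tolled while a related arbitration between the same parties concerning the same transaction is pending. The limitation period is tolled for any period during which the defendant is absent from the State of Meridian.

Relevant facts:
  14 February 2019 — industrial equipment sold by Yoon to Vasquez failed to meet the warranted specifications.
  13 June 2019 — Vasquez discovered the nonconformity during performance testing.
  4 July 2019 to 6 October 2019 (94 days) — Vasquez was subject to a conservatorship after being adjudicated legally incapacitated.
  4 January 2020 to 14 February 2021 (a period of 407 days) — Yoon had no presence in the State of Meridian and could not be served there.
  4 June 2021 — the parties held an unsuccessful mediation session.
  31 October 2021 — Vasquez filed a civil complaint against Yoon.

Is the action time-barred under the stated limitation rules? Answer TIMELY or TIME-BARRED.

Taking the later of the act (14 February 2019) and discovery (13 June 2019), the claim accrued on 13 June 2019.
The untolled deadline — 18 months after 13 June 2019 — is 13 December 2020.
The defendant's absence from the jurisdiction from 4 January 2020 to 14 February 2021 tolled the period for 407 days, extending the deadline to 24 January 2022.
Although the plaintiff's incapacity ran from 4 July 2019 to 6 October 2019, the stated rules do not make that a tolling event, so it is disregarded.
None of the other events listed affects the running of the period under the stated rules.
The 31 October 2021 filing precedes the 24 January 2022 deadline; the claim is timely.

TIMELY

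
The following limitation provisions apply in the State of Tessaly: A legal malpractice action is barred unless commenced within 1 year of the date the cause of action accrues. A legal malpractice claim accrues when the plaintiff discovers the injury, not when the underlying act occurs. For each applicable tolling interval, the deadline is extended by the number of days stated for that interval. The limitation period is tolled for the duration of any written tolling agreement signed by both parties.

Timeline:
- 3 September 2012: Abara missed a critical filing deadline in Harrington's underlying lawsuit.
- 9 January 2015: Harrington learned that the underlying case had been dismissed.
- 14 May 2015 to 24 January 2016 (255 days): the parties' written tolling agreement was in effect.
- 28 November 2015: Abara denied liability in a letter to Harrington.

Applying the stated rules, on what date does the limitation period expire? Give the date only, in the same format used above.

20 September 2016

The claim did not accrue until Harrington discovered the injury on 9 January 2015; the 3 September 2012 act date does not start the clock under the stated rule.
1 year from 9 January 2015 is 9 January 2016.
The period was tolled for 255 days by the written tolling agreement (14 May 2015 to 24 January 2016), pushing the deadline to 20 September 2016.
Nothing else in the chronology tolls or restarts the period.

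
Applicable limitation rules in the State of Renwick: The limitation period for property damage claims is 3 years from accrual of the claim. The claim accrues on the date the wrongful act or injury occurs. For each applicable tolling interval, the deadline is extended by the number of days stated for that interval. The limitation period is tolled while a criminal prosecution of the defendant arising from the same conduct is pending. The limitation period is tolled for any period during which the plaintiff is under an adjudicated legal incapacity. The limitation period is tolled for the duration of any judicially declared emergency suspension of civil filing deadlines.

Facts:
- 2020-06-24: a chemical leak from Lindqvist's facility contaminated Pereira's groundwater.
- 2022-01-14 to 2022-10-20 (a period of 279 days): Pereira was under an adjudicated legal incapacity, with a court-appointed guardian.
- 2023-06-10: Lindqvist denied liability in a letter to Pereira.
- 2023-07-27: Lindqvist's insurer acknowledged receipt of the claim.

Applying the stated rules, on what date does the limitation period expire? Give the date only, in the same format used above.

2024-03-29

The limitation period began to run on 2020-06-24.
The untolled deadline — 3 years after 2020-06-24 — is 2023-06-24.
The plaintiff's legal incapacity from 2022-01-14 to 2022-10-20 tolled the period for 279 days, extending the deadline to 2024-03-29.
None of the other events listed affects the running of the period under the stated rules.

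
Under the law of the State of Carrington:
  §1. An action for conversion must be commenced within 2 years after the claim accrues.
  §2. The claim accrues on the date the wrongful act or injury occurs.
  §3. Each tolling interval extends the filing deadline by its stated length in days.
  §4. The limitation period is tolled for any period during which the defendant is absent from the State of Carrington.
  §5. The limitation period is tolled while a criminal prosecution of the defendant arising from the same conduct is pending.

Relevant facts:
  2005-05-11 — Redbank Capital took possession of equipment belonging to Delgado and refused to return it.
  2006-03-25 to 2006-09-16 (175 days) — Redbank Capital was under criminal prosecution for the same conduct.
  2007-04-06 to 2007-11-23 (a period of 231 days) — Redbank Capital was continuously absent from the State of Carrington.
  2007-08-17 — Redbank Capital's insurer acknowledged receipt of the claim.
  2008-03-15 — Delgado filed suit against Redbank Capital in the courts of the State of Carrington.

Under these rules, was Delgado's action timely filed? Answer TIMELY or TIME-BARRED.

The claim accrued on 2005-05-11, when the wrongful act occurred.
2 years from 2005-05-11 is 2007-05-11.
The pending criminal prosecution from 2006-03-25 to 2006-09-16 tolled the period for 175 days, extending the deadline to 2007-11-02.
The defendant's absence from the jurisdiction from 2007-04-06 to 2007-11-23 tolled the period for 231 days, extending the deadline to 2008-06-20.
The other events in the timeline have no effect on the limitation period under the stated rules.
The 2008-03-15 filing precedes the 2008-06-20 deadline; the claim is timely.

TIMELY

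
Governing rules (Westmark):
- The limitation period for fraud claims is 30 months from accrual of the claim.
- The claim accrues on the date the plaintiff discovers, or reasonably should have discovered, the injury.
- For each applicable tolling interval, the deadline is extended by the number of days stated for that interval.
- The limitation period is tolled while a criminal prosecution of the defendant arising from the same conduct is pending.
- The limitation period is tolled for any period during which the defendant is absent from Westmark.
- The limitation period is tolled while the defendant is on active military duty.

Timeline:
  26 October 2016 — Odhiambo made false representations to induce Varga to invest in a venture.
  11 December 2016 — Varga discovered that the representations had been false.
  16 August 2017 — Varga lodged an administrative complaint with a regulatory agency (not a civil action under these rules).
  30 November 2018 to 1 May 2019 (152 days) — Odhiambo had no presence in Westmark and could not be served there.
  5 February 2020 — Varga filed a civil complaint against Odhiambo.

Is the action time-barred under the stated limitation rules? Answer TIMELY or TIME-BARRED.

Under the discovery rule, the claim accrued on 11 December 2016, when Varga discovered the injury — not on the 26 October 2016 date of the underlying act.
Adding the 30 months base period to 11 December 2016 gives a deadline of 11 June 2019, before any tolling.
Because the defendant's absence from the jurisdiction ran from 30 November 2018 to 1 May 2019, the deadline is extended by 152 days to 10 November 2019.
Nothing else in the chronology tolls or restarts the period.
Filing on 5 February 2020 missed the 10 November 2019 deadline — the action is time-barred.

TIME-BARRED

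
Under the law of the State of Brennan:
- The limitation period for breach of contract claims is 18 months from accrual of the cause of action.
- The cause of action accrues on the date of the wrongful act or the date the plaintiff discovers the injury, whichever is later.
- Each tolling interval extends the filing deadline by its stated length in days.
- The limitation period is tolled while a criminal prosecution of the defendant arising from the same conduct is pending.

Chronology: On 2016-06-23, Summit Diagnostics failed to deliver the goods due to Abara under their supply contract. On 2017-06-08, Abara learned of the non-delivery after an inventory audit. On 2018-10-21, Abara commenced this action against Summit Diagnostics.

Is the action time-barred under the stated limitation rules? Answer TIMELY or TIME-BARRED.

TIMELY

The claim accrued on 2017-06-08 — the later of the 2016-06-23 act and the 2017-06-08 discovery.
Adding the 18 months base period to 2017-06-08 gives a deadline of 2018-12-08, before any tolling.
The 2018-10-21 filing precedes the 2018-12-08 deadline; the claim is timely.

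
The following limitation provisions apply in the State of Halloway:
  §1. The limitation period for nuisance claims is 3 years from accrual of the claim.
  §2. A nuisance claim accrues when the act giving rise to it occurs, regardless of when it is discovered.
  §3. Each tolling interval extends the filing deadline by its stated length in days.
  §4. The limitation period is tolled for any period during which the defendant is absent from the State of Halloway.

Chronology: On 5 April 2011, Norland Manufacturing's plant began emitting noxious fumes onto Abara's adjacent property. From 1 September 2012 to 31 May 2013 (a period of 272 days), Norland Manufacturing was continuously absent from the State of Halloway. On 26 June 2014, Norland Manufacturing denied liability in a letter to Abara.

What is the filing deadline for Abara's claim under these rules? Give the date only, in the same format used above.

The claim accrued on 5 April 2011, when the wrongful act occurred.
The untolled deadline — 3 years after 5 April 2011 — is 5 April 2014.
The period was tolled for 272 days by the defendant's absence from the jurisdiction (1 September 2012 to 31 May 2013), pushing the deadline to 2 January 2015.
Nothing else in the chronology tolls or restarts the period.

2 January 2015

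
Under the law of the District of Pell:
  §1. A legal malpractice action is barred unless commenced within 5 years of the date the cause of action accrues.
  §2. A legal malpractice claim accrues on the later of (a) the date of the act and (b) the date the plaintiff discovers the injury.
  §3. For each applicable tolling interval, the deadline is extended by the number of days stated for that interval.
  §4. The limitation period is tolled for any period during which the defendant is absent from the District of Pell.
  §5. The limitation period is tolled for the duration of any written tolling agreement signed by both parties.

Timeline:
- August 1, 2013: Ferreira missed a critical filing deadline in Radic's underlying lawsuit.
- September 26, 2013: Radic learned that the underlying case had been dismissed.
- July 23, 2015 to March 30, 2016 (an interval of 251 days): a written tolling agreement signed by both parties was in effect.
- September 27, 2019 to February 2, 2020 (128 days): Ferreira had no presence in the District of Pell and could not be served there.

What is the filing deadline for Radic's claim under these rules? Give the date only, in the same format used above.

Taking the later of the act (August 1, 2013) and discovery (September 26, 2013), the claim accrued on September 26, 2013.
Adding the 5 years base period to September 26, 2013 gives a deadline of September 26, 2018, before any tolling.
Because the written tolling agreement ran from July 23, 2015 to March 30, 2016, the deadline is extended by 251 days to June 4, 2019.
The defendant's absence from the jurisdiction from September 27, 2019 to February 2, 2020 began after the period had already run on June 4, 2019, so it has no tolling effect.

June 4, 2019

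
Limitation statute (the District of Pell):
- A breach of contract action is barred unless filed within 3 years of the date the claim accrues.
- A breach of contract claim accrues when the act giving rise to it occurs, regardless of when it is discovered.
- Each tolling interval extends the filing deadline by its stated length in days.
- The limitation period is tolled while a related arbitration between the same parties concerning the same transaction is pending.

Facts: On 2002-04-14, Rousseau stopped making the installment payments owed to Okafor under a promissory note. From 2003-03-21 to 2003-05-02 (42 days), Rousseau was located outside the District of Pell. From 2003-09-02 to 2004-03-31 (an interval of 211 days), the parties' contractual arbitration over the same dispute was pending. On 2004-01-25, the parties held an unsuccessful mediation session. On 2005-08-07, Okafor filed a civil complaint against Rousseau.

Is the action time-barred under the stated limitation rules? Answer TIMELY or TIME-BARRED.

The claim accrued on 2002-04-14, when the wrongful act occurred.
3 years from 2002-04-14 is 2005-04-14.
Because the pending related arbitration ran from 2003-09-02 to 2004-03-31, the deadline is extended by 211 days to 2005-11-11.
No stated provision tolls the period for the defendant's absence, so the interval from 2003-03-21 to 2003-05-02 has no effect on the deadline.
None of the other events listed affects the running of the period under the stated rules.
Okafor filed on 2005-08-07, before the 2005-11-11 deadline, so the action is timely.

TIMELY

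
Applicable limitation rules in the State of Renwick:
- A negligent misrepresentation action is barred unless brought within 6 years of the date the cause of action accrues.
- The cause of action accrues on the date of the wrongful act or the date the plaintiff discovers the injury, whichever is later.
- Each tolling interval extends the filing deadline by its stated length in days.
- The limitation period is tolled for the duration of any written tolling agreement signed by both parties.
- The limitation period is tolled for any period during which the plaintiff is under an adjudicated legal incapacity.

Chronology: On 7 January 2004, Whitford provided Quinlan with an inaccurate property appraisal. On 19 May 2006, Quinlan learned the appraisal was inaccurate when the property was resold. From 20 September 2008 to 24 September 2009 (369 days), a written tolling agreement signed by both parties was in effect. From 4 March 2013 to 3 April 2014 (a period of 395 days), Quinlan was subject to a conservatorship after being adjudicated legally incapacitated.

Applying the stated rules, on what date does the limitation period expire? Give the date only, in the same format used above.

22 June 2014

Because discovery on 19 May 2006 post-dates the 7 January 2004 act, accrual under the later-of rule falls on 19 May 2006.
The untolled deadline — 6 years after 19 May 2006 — is 19 May 2012.
Because the written tolling agreement ran from 20 September 2008 to 24 September 2009, the deadline is extended by 369 days to 23 May 2013.
The period was tolled for 395 days by the plaintiff's legal incapacity (4 March 2013 to 3 April 2014), pushing the deadline to 22 June 2014.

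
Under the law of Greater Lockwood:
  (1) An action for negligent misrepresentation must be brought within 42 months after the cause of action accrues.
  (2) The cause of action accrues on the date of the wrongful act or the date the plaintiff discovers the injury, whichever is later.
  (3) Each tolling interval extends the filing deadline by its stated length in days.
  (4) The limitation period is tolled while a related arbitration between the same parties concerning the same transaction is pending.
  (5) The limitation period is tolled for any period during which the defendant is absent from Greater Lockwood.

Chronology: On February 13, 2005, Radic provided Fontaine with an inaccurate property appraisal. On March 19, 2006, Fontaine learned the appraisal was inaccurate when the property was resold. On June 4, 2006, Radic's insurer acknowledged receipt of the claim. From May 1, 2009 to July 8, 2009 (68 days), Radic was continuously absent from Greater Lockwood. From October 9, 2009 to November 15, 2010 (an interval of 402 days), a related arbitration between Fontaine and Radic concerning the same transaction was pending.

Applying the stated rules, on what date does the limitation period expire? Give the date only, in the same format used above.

January 2, 2011

The claim accrued on March 19, 2006 — the later of the February 13, 2005 act and the March 19, 2006 discovery.
Adding the 42 months base period to March 19, 2006 gives a deadline of September 19, 2009, before any tolling.
Because the defendant's absence from the jurisdiction ran from May 1, 2009 to July 8, 2009, the deadline is extended by 68 days to November 26, 2009.
The pending related arbitration from October 9, 2009 to November 15, 2010 tolled the period for 402 days, extending the deadline to January 2, 2011.
Nothing else in the chronology tolls or restarts the period.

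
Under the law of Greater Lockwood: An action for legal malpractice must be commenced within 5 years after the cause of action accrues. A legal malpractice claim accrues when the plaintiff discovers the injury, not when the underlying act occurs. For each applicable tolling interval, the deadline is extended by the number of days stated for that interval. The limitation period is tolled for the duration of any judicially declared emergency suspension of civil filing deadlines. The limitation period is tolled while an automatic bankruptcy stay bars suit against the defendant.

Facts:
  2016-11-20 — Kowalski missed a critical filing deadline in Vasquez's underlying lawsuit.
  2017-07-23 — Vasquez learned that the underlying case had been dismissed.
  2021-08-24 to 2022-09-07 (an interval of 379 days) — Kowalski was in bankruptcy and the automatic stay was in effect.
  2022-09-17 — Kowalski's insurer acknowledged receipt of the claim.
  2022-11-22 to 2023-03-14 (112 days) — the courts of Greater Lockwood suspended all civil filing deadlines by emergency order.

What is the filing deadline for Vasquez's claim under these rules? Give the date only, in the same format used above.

Under the discovery rule, the claim accrued on 2017-07-23, when Vasquez discovered the injury — not on the 2016-11-20 date of the underlying act.
The untolled deadline — 5 years after 2017-07-23 — is 2022-07-23.
The automatic bankruptcy stay from 2021-08-24 to 2022-09-07 tolled the period for 379 days, extending the deadline to 2023-08-06.
The period was tolled for 112 days by the emergency suspension of filing deadlines (2022-11-22 to 2023-03-14), pushing the deadline to 2023-11-26.
Nothing else in the chronology tolls or restarts the period.

2023-11-26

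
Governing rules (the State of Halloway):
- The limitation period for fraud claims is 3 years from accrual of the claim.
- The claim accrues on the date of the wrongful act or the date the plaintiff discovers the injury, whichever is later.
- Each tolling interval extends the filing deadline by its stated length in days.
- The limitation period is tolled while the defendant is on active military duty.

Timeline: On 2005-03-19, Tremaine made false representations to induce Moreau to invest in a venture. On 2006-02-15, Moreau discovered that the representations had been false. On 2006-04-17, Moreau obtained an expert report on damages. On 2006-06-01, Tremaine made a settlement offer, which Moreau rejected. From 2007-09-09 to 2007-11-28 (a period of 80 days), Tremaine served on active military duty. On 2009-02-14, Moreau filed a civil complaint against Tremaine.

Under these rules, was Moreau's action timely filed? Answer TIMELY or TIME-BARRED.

Because discovery on 2006-02-15 post-dates the 2005-03-19 act, accrual under the later-of rule falls on 2006-02-15.
Adding the 3 years base period to 2006-02-15 gives a deadline of 2009-02-15, before any tolling.
Because the defendant's active military service ran from 2007-09-09 to 2007-11-28, the deadline is extended by 80 days to 2009-05-06.
The other events in the timeline have no effect on the limitation period under the stated rules.
Moreau filed on 2009-02-14, before the 2009-05-06 deadline, so the action is timely.

TIMELY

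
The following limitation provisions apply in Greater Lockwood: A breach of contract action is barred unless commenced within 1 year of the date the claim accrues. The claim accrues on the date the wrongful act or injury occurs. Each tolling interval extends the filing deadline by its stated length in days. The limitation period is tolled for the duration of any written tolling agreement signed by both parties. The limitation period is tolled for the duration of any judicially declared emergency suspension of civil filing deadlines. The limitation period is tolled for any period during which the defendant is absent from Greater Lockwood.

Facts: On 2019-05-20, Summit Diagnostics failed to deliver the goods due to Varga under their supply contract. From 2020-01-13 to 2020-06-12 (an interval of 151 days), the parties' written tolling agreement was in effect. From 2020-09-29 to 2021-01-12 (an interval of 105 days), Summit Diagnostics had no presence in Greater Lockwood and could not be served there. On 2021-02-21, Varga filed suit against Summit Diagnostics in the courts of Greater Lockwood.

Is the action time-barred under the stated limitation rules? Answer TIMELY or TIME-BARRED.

TIME-BARRED

The limitation period began to run on 2019-05-20.
1 year from 2019-05-20 is 2020-05-20.
The period was tolled for 151 days by the written tolling agreement (2020-01-13 to 2020-06-12), pushing the deadline to 2020-10-18.
The period was tolled for 105 days by the defendant's absence from the jurisdiction (2020-09-29 to 2021-01-12), pushing the deadline to 2021-01-31.
Varga filed on 2021-02-21, after the 2021-01-31 deadline, so the action is time-barred.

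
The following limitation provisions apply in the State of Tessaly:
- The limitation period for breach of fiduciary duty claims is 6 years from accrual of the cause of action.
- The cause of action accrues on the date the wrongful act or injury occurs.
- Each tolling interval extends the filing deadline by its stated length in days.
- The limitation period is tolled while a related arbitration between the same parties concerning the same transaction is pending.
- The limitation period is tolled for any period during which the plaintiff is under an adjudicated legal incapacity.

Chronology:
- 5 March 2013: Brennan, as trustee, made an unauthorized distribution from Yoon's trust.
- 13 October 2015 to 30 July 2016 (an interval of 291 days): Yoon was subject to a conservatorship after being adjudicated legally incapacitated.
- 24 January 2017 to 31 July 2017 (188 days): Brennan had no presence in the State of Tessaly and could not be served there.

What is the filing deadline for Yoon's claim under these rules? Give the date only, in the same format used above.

The claim accrued on 5 March 2013, when the wrongful act occurred.
6 years from 5 March 2013 is 5 March 2019.
Because the plaintiff's legal incapacity ran from 13 October 2015 to 30 July 2016, the deadline is extended by 291 days to 21 December 2019.
The defendant's absence from the jurisdiction from 24 January 2017 to 31 July 2017 does not toll the period, because no stated rule makes the defendant's absence a tolling event.

21 December 2019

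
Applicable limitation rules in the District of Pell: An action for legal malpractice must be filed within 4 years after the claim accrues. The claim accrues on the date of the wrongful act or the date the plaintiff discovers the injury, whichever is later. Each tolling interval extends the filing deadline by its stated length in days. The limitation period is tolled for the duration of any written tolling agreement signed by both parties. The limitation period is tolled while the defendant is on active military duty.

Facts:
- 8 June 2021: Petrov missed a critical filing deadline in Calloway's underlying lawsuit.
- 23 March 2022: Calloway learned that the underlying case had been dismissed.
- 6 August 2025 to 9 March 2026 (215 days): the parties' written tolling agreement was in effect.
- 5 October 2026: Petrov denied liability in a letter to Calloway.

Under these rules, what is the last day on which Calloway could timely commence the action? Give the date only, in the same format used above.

24 October 2026

Taking the later of the act (8 June 2021) and discovery (23 March 2022), the claim accrued on 23 March 2022.
4 years from 23 March 2022 is 23 March 2026.
The written tolling agreement from 6 August 2025 to 9 March 2026 tolled the period for 215 days, extending the deadline to 24 October 2026.
None of the other events listed affects the running of the period under the stated rules.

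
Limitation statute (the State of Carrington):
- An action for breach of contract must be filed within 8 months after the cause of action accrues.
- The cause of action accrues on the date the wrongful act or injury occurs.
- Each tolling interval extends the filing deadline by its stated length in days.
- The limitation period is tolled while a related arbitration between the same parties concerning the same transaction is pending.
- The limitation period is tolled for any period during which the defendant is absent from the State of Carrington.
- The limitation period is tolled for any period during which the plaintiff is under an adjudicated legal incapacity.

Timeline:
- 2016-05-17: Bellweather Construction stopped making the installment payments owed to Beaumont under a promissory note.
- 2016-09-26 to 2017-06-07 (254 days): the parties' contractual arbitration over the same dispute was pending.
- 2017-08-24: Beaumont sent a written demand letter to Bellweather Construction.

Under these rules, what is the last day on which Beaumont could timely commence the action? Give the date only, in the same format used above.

The cause of action accrued on 2016-05-17, the date of the act.
8 months from 2016-05-17 is 2017-01-17.
The pending related arbitration from 2016-09-26 to 2017-06-07 tolled the period for 254 days, extending the deadline to 2017-09-28.
None of the other events listed affects the running of the period under the stated rules.

2017-09-28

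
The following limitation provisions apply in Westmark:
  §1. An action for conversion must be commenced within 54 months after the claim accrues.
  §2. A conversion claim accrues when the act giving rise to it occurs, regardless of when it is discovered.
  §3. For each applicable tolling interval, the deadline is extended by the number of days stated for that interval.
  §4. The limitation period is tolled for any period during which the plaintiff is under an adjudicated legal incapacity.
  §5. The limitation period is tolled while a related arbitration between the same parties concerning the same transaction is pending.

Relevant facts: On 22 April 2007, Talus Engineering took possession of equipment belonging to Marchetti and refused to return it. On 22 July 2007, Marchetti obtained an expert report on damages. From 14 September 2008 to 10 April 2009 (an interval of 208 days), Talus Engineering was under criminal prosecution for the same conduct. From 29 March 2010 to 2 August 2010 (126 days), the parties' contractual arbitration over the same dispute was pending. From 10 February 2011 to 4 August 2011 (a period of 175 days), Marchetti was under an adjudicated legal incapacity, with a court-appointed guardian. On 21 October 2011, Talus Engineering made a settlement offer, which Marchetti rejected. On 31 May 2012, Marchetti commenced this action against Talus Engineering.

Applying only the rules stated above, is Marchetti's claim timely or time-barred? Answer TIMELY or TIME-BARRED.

The claim accrued on 22 April 2007, the date of the act.
The untolled deadline — 54 months after 22 April 2007 — is 22 October 2011.
The pending related arbitration from 29 March 2010 to 2 August 2010 tolled the period for 126 days, extending the deadline to 25 February 2012.
The plaintiff's legal incapacity from 10 February 2011 to 4 August 2011 tolled the period for 175 days, extending the deadline to 18 August 2012.
The pending criminal prosecution from 14 September 2008 to 10 April 2009 does not toll the period, because no stated rule makes a criminal prosecution a tolling event.
None of the other events listed affects the running of the period under the stated rules.
Filing on 31 May 2012 beat the 18 August 2012 deadline — the action is timely.

TIMELY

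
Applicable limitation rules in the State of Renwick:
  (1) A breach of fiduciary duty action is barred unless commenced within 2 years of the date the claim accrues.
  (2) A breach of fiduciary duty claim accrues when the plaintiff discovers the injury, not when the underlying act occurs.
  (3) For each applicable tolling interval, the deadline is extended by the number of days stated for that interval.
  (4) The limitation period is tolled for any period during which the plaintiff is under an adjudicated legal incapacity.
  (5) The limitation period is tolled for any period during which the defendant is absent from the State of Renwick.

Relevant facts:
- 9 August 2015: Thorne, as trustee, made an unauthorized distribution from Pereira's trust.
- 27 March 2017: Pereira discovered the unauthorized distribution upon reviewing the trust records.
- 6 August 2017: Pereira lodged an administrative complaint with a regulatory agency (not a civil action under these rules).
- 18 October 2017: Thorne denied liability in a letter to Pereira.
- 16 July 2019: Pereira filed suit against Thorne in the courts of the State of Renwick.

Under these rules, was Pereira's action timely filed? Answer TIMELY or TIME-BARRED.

TIME-BARRED

Under the discovery rule, the claim accrued on 27 March 2017, when Pereira discovered the injury — not on the 9 August 2015 date of the underlying act.
2 years from 27 March 2017 is 27 March 2019.
None of the other events listed affects the running of the period under the stated rules.
Pereira filed on 16 July 2019, after the 27 March 2019 deadline, so the action is time-barred.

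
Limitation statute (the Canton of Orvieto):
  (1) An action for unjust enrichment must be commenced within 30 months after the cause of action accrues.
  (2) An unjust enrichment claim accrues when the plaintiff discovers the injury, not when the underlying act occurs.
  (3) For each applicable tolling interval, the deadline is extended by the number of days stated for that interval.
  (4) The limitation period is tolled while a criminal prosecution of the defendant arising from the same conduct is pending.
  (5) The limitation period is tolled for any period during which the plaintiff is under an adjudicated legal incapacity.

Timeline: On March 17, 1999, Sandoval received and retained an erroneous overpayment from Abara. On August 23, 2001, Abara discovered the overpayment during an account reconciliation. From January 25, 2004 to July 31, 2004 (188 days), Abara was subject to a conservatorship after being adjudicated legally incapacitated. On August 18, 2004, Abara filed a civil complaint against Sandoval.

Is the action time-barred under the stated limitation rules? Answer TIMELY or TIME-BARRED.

Accrual is tied to discovery, so the period began on August 23, 2001 rather than on March 17, 1999 when the act occurred.
Adding the 30 months base period to August 23, 2001 gives a deadline of February 23, 2004, before any tolling.
The period was tolled for 188 days by the plaintiff's legal incapacity (January 25, 2004 to July 31, 2004), pushing the deadline to August 29, 2004.
Abara filed on August 18, 2004, before the August 29, 2004 deadline, so the action is timely.

TIMELY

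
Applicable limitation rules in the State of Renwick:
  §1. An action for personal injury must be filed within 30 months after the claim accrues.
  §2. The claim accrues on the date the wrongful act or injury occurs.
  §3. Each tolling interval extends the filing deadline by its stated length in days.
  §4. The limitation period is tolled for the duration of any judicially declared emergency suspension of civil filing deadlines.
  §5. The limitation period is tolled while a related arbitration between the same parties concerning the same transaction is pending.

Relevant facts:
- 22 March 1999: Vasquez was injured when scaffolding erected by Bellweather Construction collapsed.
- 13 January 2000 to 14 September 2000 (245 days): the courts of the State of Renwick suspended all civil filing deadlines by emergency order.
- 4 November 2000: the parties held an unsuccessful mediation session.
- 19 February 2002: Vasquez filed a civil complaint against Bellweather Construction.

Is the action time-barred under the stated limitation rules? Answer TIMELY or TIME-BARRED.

TIMELY

The claim accrued on 22 March 1999, the date of the act.
Adding the 30 months base period to 22 March 1999 gives a deadline of 22 September 2001, before any tolling.
The emergency suspension of filing deadlines from 13 January 2000 to 14 September 2000 tolled the period for 245 days, extending the deadline to 25 May 2002.
The other events in the timeline have no effect on the limitation period under the stated rules.
The 19 February 2002 filing precedes the 25 May 2002 deadline; the claim is timely.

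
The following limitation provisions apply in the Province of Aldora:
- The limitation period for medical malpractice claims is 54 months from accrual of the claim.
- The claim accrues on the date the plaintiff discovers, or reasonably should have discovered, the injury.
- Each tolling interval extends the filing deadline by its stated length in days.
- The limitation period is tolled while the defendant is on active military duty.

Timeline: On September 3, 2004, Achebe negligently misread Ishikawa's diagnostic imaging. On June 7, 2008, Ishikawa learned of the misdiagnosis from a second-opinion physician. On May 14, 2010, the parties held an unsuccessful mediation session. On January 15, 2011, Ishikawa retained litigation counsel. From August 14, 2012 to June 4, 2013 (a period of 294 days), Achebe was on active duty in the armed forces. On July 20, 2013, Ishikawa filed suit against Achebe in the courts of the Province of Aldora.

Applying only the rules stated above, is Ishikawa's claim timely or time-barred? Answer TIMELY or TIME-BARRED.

TIMELY

The claim did not accrue until Ishikawa discovered the injury on June 7, 2008; the September 3, 2004 act date does not start the clock under the stated rule.
54 months from June 7, 2008 is December 7, 2012.
The period was tolled for 294 days by the defendant's active military service (August 14, 2012 to June 4, 2013), pushing the deadline to September 27, 2013.
Nothing else in the chronology tolls or restarts the period.
The July 20, 2013 filing precedes the September 27, 2013 deadline; the claim is timely.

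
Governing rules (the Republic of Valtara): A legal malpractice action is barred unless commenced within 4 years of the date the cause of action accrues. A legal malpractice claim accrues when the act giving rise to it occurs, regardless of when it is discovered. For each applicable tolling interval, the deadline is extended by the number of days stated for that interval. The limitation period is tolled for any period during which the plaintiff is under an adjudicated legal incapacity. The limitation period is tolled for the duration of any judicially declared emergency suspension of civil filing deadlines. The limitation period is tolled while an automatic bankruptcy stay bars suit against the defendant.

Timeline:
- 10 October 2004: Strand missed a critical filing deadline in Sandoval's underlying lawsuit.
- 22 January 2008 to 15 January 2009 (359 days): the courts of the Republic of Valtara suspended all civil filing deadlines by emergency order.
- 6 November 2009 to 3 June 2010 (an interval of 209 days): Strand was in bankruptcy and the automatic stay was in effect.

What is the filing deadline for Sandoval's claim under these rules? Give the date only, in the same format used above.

4 October 2009

The limitation period began to run on 10 October 2004.
4 years from 10 October 2004 is 10 October 2008.
The emergency suspension of filing deadlines from 22 January 2008 to 15 January 2009 tolled the period for 359 days, extending the deadline to 4 October 2009.
The automatic bankruptcy stay starting 6 November 2009 came too late — the period had run on 4 October 2009 — and so does not extend the deadline.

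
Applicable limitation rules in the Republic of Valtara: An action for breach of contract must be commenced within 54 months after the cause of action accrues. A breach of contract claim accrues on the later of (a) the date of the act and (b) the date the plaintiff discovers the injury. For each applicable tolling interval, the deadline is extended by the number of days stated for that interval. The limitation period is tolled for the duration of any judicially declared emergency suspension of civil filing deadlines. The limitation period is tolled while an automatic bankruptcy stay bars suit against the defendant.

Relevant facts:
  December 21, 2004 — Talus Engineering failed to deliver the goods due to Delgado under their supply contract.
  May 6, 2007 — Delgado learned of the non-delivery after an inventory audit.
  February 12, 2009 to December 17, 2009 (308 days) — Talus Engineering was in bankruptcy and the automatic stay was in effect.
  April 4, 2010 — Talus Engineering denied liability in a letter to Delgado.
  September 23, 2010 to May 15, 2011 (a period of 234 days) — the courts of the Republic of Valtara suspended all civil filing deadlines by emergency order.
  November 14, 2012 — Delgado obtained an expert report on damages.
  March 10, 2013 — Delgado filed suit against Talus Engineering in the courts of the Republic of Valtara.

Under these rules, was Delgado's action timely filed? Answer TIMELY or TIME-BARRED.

Taking the later of the act (December 21, 2004) and discovery (May 6, 2007), the claim accrued on May 6, 2007.
54 months from May 6, 2007 is November 6, 2011.
The period was tolled for 308 days by the automatic bankruptcy stay (February 12, 2009 to December 17, 2009), pushing the deadline to September 9, 2012.
The emergency suspension of filing deadlines from September 23, 2010 to May 15, 2011 tolled the period for 234 days, extending the deadline to May 1, 2013.
Nothing else in the chronology tolls or restarts the period.
Delgado filed on March 10, 2013, before the May 1, 2013 deadline, so the action is timely.

TIMELY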